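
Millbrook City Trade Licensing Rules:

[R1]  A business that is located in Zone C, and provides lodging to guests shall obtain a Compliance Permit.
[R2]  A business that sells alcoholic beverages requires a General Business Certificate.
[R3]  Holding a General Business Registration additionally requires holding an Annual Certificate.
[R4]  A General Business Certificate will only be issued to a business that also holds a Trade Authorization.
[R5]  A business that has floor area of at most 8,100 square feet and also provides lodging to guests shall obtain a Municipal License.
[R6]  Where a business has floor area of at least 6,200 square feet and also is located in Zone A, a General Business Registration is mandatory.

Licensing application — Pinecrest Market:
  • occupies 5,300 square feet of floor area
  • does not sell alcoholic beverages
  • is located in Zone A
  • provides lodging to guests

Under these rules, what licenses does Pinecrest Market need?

Municipal License

[R1] is located in Zone A (not: is located in Zone C); provides lodging to guests → Compliance Permit not required.
[R2] does not sell alcoholic beverages → General Business Certificate not required.
[R3] General Business Registration is not required → no effect.
[R4] General Business Certificate is not required → no effect.
[R5] floor area 5,300 square feet ≤ 8,100 square feet; provides lodging to guests → Municipal License required.
[R6] floor area 5,300 square feet < 6,200 square feet; is located in Zone A → General Business Registration not required.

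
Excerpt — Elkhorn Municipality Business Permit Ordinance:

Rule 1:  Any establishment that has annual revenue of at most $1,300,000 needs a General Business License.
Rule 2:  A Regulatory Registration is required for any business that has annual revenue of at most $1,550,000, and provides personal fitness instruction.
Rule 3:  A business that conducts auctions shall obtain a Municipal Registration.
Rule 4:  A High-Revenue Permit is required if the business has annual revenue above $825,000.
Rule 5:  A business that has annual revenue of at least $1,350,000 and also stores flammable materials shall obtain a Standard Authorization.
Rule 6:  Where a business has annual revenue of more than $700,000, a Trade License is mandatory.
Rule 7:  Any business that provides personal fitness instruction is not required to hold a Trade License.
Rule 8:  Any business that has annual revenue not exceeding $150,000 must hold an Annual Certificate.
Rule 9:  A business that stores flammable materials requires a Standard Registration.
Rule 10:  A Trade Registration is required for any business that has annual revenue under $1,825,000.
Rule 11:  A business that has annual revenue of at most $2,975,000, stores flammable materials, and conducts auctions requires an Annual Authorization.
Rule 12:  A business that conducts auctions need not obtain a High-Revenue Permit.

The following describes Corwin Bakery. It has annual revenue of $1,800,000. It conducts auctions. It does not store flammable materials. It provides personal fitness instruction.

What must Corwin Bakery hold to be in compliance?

Rule 1: revenue $1,800,000 > $1,300,000 → General Business License not required.
Rule 2: revenue $1,800,000 > $1,550,000; provides personal fitness instruction → Regulatory Registration not required.
Rule 3: conducts auctions → Municipal Registration required.
Rule 4: revenue $1,800,000 > $825,000 → High-Revenue Permit required.
Rule 5: revenue $1,800,000 ≥ $1,350,000; does not store flammable materials → Standard Authorization not required.
Rule 6: revenue $1,800,000 > $700,000 → Trade License required.
Rule 7: provides personal fitness instruction → exempt from Trade License.
Rule 8: revenue $1,800,000 > $150,000 → Annual Certificate not required.
Rule 9: does not store flammable materials → Standard Registration not required.
Rule 10: revenue $1,800,000 < $1,825,000 → Trade Registration required.
Rule 11: revenue $1,800,000 ≤ $2,975,000; does not store flammable materials; conducts auctions → Annual Authorization not required.
Rule 12: conducts auctions → exempt from High-Revenue Permit.

Municipal Registration, Trade Registration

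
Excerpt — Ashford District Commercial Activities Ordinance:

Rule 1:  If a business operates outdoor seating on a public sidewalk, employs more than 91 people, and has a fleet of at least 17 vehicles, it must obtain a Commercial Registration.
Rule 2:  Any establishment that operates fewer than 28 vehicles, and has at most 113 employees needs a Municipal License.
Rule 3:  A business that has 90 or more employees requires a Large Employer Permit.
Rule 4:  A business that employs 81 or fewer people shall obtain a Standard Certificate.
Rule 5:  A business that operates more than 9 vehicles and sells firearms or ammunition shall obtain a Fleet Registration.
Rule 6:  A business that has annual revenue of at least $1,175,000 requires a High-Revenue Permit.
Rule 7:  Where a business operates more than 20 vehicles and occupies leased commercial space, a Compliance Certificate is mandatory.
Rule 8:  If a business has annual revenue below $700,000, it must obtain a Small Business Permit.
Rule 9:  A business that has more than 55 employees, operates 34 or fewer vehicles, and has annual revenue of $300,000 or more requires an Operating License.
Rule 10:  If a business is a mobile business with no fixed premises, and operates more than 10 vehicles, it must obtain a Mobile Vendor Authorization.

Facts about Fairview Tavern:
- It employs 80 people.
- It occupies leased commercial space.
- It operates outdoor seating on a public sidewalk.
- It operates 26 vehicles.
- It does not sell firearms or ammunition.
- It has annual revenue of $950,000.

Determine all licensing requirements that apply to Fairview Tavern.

Rule 1: operates outdoor seating on a public sidewalk; employees 80 ≤ 91; vehicles 26 ≥ 17 → Commercial Registration not required.
Rule 2: vehicles 26 < 28; employees 80 ≤ 113 → Municipal License required.
Rule 3: employees 80 < 90 → Large Employer Permit not required.
Rule 4: employees 80 ≤ 81 → Standard Certificate required.
Rule 5: vehicles 26 > 9; does not sell firearms or ammunition → Fleet Registration not required.
Rule 6: revenue $950,000 < $1,175,000 → High-Revenue Permit not required.
Rule 7: vehicles 26 > 20; occupies leased commercial space → Compliance Certificate required.
Rule 8: revenue $950,000 ≥ $700,000 → Small Business Permit not required.
Rule 9: employees 80 > 55; vehicles 26 ≤ 34; revenue $950,000 ≥ $300,000 → Operating License required.
Rule 10: occupies leased commercial space (not: is a mobile business with no fixed premises); vehicles 26 > 10 → Mobile Vendor Authorization not required.

Compliance Certificate, Municipal License, Operating License, Standard Certificate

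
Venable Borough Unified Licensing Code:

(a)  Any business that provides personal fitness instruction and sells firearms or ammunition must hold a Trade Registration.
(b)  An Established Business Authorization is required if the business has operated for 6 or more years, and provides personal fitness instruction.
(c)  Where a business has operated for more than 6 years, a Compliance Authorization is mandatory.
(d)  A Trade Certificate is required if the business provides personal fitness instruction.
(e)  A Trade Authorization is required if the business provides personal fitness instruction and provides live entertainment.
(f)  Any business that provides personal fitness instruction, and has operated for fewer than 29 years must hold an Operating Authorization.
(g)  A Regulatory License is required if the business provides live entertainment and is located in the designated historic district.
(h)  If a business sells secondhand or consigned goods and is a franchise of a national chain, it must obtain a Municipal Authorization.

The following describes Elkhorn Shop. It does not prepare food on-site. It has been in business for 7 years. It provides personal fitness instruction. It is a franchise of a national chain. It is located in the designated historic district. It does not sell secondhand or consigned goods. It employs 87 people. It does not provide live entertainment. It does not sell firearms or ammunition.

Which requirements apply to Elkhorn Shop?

Compliance Authorization, Established Business Authorization, Operating Authorization, Trade Certificate

(a) provides personal fitness instruction; does not sell firearms or ammunition → Trade Registration not required.
(b) years in business 7 ≥ 6; provides personal fitness instruction → Established Business Authorization required.
(c) years in business 7 > 6 → Compliance Authorization required.
(d) provides personal fitness instruction → Trade Certificate required.
(e) provides personal fitness instruction; does not provide live entertainment → Trade Authorization not required.
(f) provides personal fitness instruction; years in business 7 < 29 → Operating Authorization required.
(g) does not provide live entertainment; is located in the designated historic district → Regulatory License not required.
(h) does not sell secondhand or consigned goods; is a franchise of a national chain → Municipal Authorization not required.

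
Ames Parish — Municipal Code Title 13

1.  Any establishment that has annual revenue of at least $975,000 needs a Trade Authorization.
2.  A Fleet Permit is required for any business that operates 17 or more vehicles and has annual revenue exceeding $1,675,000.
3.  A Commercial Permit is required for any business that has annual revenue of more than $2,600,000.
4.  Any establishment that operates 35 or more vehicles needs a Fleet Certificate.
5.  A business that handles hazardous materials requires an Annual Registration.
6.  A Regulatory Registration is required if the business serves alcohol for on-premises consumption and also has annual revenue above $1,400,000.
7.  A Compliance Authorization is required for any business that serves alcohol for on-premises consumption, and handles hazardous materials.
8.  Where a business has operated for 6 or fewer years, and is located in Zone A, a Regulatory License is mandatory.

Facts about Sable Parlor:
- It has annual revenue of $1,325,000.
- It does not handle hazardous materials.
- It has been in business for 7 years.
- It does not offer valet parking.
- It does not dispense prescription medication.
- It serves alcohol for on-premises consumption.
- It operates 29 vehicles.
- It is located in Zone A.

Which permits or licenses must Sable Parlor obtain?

Trade Authorization

1. revenue $1,325,000 ≥ $975,000 → Trade Authorization required.
2. vehicles 29 ≥ 17; revenue $1,325,000 ≤ $1,675,000 → Fleet Permit not required.
3. revenue $1,325,000 ≤ $2,600,000 → Commercial Permit not required.
4. vehicles 29 < 35 → Fleet Certificate not required.
5. does not handle hazardous materials → Annual Registration not required.
6. serves alcohol for on-premises consumption; revenue $1,325,000 ≤ $1,400,000 → Regulatory Registration not required.
7. serves alcohol for on-premises consumption; does not handle hazardous materials → Compliance Authorization not required.
8. years in business 7 > 6; is located in Zone A → Regulatory License not required.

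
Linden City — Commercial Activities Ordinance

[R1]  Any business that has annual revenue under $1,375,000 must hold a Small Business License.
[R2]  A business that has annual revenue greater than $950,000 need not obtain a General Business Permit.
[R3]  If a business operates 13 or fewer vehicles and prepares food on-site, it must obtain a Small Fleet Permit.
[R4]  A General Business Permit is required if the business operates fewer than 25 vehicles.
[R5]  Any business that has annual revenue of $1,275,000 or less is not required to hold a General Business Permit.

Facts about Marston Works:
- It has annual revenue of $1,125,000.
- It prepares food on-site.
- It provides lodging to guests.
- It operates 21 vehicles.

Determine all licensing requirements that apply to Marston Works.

[R1] revenue $1,125,000 < $1,375,000 → Small Business License required.
[R2] revenue $1,125,000 > $950,000 → exempt from General Business Permit.
[R3] vehicles 21 > 13; prepares food on-site → Small Fleet Permit not required.
[R4] vehicles 21 < 25 → General Business Permit required.
[R5] revenue $1,125,000 ≤ $1,275,000 → exempt from General Business Permit.

Small Business License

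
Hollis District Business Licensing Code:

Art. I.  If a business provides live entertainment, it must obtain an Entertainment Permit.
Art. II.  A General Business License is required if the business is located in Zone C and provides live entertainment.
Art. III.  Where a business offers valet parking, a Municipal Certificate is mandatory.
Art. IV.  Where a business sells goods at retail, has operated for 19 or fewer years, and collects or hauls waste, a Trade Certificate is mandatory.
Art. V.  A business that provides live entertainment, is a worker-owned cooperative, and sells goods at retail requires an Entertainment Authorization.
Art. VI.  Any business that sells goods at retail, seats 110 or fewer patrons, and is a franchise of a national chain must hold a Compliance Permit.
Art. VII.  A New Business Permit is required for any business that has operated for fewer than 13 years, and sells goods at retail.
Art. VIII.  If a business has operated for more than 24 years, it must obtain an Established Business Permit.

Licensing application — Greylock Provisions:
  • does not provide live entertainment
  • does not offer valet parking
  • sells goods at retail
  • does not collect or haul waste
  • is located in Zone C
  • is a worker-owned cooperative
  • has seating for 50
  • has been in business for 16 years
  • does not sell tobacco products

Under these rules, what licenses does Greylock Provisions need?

Art. I. does not provide live entertainment → Entertainment Permit not required.
Art. II. is located in Zone C; does not provide live entertainment → General Business License not required.
Art. III. does not offer valet parking → Municipal Certificate not required.
Art. IV. sells goods at retail; years in business 16 ≤ 19; does not collect or haul waste → Trade Certificate not required.
Art. V. does not provide live entertainment; is a worker-owned cooperative; sells goods at retail → Entertainment Authorization not required.
Art. VI. sells goods at retail; seating 50 ≤ 110; is a worker-owned cooperative (not: is a franchise of a national chain) → Compliance Permit not required.
Art. VII. years in business 16 ≥ 13; sells goods at retail → New Business Permit not required.
Art. VIII. years in business 16 ≤ 24 → Established Business Permit not required.

None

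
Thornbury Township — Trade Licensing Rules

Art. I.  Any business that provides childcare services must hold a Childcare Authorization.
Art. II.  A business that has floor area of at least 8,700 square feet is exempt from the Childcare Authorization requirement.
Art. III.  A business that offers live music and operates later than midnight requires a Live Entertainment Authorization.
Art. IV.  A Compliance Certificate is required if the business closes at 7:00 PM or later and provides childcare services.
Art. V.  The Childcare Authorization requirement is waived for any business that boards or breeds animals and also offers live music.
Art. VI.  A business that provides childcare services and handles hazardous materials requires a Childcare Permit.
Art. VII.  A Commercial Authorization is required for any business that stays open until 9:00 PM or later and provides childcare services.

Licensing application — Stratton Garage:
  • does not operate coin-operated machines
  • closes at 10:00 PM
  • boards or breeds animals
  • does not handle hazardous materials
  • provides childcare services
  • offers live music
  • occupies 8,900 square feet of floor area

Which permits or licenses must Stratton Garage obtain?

Art. I. provides childcare services → Childcare Authorization required.
Art. II. floor area 8,900 square feet ≥ 8,700 square feet → exempt from Childcare Authorization.
Art. III. offers live music; closes 10:00 PM, at/before midnight → Live Entertainment Authorization not required.
Art. IV. closes 10:00 PM, after 7:00 PM; provides childcare services → Compliance Certificate required.
Art. V. boards or breeds animals; offers live music → exempt from Childcare Authorization.
Art. VI. provides childcare services; does not handle hazardous materials → Childcare Permit not required.
Art. VII. closes 10:00 PM, after 9:00 PM; provides childcare services → Commercial Authorization required.

Commercial Authorization, Compliance Certificate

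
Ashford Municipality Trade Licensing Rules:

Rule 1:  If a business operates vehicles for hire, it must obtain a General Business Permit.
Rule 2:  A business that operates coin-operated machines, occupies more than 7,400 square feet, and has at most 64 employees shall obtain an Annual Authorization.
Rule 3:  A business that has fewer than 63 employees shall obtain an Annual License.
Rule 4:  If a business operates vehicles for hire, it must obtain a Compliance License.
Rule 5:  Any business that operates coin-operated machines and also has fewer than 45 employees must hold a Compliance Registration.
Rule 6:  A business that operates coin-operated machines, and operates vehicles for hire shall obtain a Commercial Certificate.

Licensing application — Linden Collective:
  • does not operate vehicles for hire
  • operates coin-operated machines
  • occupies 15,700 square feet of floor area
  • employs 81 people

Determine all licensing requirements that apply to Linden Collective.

Rule 1: does not operate vehicles for hire → General Business Permit not required.
Rule 2: operates coin-operated machines; floor area 15,700 square feet > 7,400 square feet; employees 81 > 64 → Annual Authorization not required.
Rule 3: employees 81 ≥ 63 → Annual License not required.
Rule 4: does not operate vehicles for hire → Compliance License not required.
Rule 5: operates coin-operated machines; employees 81 ≥ 45 → Compliance Registration not required.
Rule 6: operates coin-operated machines; does not operate vehicles for hire → Commercial Certificate not required.

None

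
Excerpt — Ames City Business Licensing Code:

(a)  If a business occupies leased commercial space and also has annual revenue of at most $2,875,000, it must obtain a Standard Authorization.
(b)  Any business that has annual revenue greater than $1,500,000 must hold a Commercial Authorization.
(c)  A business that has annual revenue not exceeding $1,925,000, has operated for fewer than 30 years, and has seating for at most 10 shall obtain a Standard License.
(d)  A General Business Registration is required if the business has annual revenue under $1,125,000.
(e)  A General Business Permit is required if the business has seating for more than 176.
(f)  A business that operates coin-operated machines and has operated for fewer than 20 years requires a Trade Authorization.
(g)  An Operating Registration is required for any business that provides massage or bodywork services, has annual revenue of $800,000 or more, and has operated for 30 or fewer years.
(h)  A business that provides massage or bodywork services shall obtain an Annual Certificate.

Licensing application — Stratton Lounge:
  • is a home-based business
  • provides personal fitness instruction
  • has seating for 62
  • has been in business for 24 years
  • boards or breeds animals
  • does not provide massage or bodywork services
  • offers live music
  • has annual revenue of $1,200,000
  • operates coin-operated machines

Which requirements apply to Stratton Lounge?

None

(a) is a home-based business (not: occupies leased commercial space); revenue $1,200,000 ≤ $2,875,000 → Standard Authorization not required.
(b) revenue $1,200,000 ≤ $1,500,000 → Commercial Authorization not required.
(c) revenue $1,200,000 ≤ $1,925,000; years in business 24 < 30; seating 62 > 10 → Standard License not required.
(d) revenue $1,200,000 ≥ $1,125,000 → General Business Registration not required.
(e) seating 62 ≤ 176 → General Business Permit not required.
(f) operates coin-operated machines; years in business 24 ≥ 20 → Trade Authorization not required.
(g) does not provide massage or bodywork services; revenue $1,200,000 ≥ $800,000; years in business 24 ≤ 30 → Operating Registration not required.
(h) does not provide massage or bodywork services → Annual Certificate not required.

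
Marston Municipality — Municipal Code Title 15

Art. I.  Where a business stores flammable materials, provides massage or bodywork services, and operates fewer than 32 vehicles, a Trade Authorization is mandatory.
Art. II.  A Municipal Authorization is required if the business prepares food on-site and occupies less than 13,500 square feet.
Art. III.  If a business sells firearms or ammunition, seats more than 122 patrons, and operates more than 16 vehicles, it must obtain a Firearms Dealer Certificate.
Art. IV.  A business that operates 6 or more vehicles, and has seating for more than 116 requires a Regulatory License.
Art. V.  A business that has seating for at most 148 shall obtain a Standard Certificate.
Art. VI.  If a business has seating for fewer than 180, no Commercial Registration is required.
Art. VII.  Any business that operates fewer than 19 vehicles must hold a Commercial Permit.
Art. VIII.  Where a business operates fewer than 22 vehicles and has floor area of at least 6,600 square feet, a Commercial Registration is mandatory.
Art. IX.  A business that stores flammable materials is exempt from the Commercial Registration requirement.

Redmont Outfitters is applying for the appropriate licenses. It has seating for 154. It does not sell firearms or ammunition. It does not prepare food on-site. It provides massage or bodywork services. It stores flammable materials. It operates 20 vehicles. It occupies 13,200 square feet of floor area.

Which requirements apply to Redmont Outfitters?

Regulatory License, Trade Authorization

Art. I. stores flammable materials; provides massage or bodywork services; vehicles 20 < 32 → Trade Authorization required.
Art. II. does not prepare food on-site; floor area 13,200 square feet < 13,500 square feet → Municipal Authorization not required.
Art. III. does not sell firearms or ammunition; seating 154 > 122; vehicles 20 > 16 → Firearms Dealer Certificate not required.
Art. IV. vehicles 20 ≥ 6; seating 154 > 116 → Regulatory License required.
Art. V. seating 154 > 148 → Standard Certificate not required.
Art. VI. seating 154 < 180 → exempt from Commercial Registration.
Art. VII. vehicles 20 ≥ 19 → Commercial Permit not required.
Art. VIII. vehicles 20 < 22; floor area 13,200 square feet ≥ 6,600 square feet → Commercial Registration required.
Art. IX. stores flammable materials → exempt from Commercial Registration.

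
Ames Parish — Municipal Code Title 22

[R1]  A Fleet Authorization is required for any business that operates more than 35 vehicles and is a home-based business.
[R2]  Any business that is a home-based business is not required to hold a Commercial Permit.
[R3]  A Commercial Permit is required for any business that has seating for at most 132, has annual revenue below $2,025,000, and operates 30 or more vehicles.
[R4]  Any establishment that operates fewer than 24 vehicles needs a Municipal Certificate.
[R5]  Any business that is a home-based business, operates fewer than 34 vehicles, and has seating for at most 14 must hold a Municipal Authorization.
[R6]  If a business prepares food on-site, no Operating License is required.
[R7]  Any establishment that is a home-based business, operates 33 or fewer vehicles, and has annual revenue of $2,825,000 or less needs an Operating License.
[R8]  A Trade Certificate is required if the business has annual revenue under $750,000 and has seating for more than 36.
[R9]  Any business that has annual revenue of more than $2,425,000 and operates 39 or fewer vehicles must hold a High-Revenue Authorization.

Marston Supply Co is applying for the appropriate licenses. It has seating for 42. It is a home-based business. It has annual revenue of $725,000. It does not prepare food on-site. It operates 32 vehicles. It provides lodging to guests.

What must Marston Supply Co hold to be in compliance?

Operating License, Trade Certificate

[R1] vehicles 32 ≤ 35; is a home-based business → Fleet Authorization not required.
[R2] is a home-based business → exempt from Commercial Permit.
[R3] seating 42 ≤ 132; revenue $725,000 < $2,025,000; vehicles 32 ≥ 30 → Commercial Permit required.
[R4] vehicles 32 ≥ 24 → Municipal Certificate not required.
[R5] is a home-based business; vehicles 32 < 34; seating 42 > 14 → Municipal Authorization not required.
[R6] does not prepare food on-site → Operating License exemption does not apply.
[R7] is a home-based business; vehicles 32 ≤ 33; revenue $725,000 ≤ $2,825,000 → Operating License required.
[R8] revenue $725,000 < $750,000; seating 42 > 36 → Trade Certificate required.
[R9] revenue $725,000 ≤ $2,425,000; vehicles 32 ≤ 39 → High-Revenue Authorization not required.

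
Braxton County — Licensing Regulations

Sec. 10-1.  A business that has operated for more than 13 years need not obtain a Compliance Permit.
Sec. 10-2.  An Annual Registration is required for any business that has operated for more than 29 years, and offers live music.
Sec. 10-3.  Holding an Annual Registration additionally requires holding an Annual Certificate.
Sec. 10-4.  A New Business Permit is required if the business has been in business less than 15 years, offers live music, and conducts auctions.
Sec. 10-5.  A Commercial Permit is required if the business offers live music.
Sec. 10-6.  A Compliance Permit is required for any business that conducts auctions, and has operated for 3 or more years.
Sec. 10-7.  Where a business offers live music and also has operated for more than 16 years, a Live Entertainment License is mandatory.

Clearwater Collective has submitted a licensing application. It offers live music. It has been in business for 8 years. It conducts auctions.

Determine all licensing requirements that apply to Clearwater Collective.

Sec. 10-1. years in business 8 ≤ 13 → Compliance Permit exemption does not apply.
Sec. 10-2. years in business 8 ≤ 29; offers live music → Annual Registration not required.
Sec. 10-3. Annual Registration is not required → no effect.
Sec. 10-4. years in business 8 < 15; offers live music; conducts auctions → New Business Permit required.
Sec. 10-5. offers live music → Commercial Permit required.
Sec. 10-6. conducts auctions; years in business 8 ≥ 3 → Compliance Permit required.
Sec. 10-7. offers live music; years in business 8 ≤ 16 → Live Entertainment License not required.

Commercial Permit, Compliance Permit, New Business Permit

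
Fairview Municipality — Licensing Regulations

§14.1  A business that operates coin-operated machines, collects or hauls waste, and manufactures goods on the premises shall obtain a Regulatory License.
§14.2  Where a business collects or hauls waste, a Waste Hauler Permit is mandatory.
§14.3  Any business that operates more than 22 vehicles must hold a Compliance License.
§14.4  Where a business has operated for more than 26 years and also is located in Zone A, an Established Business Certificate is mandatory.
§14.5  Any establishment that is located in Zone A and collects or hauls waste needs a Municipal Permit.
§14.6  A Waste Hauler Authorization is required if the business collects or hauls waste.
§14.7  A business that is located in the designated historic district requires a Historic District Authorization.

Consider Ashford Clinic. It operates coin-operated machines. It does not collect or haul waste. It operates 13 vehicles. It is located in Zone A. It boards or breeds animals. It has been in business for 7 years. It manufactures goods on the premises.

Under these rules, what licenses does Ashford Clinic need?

§14.1 operates coin-operated machines; does not collect or haul waste; manufactures goods on the premises → Regulatory License not required.
§14.2 does not collect or haul waste → Waste Hauler Permit not required.
§14.3 vehicles 13 ≤ 22 → Compliance License not required.
§14.4 years in business 7 ≤ 26; is located in Zone A → Established Business Certificate not required.
§14.5 is located in Zone A; does not collect or haul waste → Municipal Permit not required.
§14.6 does not collect or haul waste → Waste Hauler Authorization not required.
§14.7 is located in Zone A (not: is located in the designated historic district) → Historic District Authorization not required.

None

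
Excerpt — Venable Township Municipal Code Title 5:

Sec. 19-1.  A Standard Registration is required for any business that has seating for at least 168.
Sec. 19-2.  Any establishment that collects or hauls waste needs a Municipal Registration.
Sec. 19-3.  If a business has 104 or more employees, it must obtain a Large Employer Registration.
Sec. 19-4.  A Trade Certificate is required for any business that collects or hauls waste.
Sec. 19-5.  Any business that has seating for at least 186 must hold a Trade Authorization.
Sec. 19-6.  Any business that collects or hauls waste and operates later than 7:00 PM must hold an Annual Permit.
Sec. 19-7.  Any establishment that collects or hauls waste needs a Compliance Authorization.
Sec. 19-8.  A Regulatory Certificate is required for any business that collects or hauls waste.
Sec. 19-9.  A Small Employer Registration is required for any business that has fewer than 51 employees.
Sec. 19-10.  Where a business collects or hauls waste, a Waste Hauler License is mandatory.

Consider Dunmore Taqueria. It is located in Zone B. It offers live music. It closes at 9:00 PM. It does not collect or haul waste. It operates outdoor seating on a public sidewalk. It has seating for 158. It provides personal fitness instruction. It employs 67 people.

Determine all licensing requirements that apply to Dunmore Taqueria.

None

Sec. 19-1. seating 158 < 168 → Standard Registration not required.
Sec. 19-2. does not collect or haul waste → Municipal Registration not required.
Sec. 19-3. employees 67 < 104 → Large Employer Registration not required.
Sec. 19-4. does not collect or haul waste → Trade Certificate not required.
Sec. 19-5. seating 158 < 186 → Trade Authorization not required.
Sec. 19-6. does not collect or haul waste; closes 9:00 PM, after 7:00 PM → Annual Permit not required.
Sec. 19-7. does not collect or haul waste → Compliance Authorization not required.
Sec. 19-8. does not collect or haul waste → Regulatory Certificate not required.
Sec. 19-9. employees 67 ≥ 51 → Small Employer Registration not required.
Sec. 19-10. does not collect or haul waste → Waste Hauler License not required.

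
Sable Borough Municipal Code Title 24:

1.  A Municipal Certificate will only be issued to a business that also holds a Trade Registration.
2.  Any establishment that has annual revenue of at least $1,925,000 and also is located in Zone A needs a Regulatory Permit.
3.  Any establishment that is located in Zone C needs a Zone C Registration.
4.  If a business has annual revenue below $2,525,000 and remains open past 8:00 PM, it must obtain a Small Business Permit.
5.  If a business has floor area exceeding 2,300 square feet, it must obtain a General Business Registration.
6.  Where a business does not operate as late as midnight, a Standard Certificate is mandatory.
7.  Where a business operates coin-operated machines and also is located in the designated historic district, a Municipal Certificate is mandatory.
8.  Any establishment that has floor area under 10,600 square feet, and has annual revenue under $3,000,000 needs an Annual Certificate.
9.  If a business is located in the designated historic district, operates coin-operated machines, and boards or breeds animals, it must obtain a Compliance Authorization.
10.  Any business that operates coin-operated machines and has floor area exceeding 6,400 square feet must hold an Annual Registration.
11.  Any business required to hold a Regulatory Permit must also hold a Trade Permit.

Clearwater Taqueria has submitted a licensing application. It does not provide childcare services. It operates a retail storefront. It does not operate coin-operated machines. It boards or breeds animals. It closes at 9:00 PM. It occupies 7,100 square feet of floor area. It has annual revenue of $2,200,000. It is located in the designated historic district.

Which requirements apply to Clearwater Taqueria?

Annual Certificate, General Business Registration, Small Business Permit, Standard Certificate

1. Municipal Certificate is not required → no effect.
2. revenue $2,200,000 ≥ $1,925,000; is located in the designated historic district (not: is located in Zone A) → Regulatory Permit not required.
3. is located in the designated historic district (not: is located in Zone C) → Zone C Registration not required.
4. revenue $2,200,000 < $2,525,000; closes 9:00 PM, after 8:00 PM → Small Business Permit required.
5. floor area 7,100 square feet > 2,300 square feet → General Business Registration required.
6. closes 9:00 PM, at/before midnight → Standard Certificate required.
7. does not operate coin-operated machines; is located in the designated historic district → Municipal Certificate not required.
8. floor area 7,100 square feet < 10,600 square feet; revenue $2,200,000 < $3,000,000 → Annual Certificate required.
9. is located in the designated historic district; does not operate coin-operated machines; boards or breeds animals → Compliance Authorization not required.
10. does not operate coin-operated machines; floor area 7,100 square feet > 6,400 square feet → Annual Registration not required.
11. Regulatory Permit is not required → no effect.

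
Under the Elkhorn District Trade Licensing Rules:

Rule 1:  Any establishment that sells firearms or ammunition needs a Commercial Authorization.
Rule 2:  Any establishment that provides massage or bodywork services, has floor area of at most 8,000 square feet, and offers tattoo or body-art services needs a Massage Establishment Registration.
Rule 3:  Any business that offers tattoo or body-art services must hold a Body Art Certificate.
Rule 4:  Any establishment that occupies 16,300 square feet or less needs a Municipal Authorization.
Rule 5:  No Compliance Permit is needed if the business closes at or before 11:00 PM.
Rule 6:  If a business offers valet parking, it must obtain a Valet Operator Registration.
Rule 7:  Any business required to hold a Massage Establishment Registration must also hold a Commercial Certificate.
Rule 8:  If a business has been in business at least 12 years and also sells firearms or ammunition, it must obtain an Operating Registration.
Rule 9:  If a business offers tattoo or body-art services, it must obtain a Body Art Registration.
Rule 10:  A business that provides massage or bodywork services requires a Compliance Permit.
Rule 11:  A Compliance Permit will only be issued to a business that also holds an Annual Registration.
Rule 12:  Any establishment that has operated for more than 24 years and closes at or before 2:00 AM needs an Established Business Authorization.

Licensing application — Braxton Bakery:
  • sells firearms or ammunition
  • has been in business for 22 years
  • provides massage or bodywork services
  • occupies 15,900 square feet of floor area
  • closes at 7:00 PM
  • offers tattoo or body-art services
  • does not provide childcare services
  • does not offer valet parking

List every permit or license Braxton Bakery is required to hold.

Rule 1: sells firearms or ammunition → Commercial Authorization required.
Rule 2: provides massage or bodywork services; floor area 15,900 square feet > 8,000 square feet; offers tattoo or body-art services → Massage Establishment Registration not required.
Rule 3: offers tattoo or body-art services → Body Art Certificate required.
Rule 4: floor area 15,900 square feet ≤ 16,300 square feet → Municipal Authorization required.
Rule 5: closes 7:00 PM, at/before 11:00 PM → exempt from Compliance Permit.
Rule 6: does not offer valet parking → Valet Operator Registration not required.
Rule 7: Massage Establishment Registration is not required → no effect.
Rule 8: years in business 22 ≥ 12; sells firearms or ammunition → Operating Registration required.
Rule 9: offers tattoo or body-art services → Body Art Registration required.
Rule 10: provides massage or bodywork services → Compliance Permit required.
Rule 11: Compliance Permit is not required → no effect.
Rule 12: years in business 22 ≤ 24; closes 7:00 PM, at/before 2:00 AM → Established Business Authorization not required.

Body Art Certificate, Body Art Registration, Commercial Authorization, Municipal Authorization, Operating Registration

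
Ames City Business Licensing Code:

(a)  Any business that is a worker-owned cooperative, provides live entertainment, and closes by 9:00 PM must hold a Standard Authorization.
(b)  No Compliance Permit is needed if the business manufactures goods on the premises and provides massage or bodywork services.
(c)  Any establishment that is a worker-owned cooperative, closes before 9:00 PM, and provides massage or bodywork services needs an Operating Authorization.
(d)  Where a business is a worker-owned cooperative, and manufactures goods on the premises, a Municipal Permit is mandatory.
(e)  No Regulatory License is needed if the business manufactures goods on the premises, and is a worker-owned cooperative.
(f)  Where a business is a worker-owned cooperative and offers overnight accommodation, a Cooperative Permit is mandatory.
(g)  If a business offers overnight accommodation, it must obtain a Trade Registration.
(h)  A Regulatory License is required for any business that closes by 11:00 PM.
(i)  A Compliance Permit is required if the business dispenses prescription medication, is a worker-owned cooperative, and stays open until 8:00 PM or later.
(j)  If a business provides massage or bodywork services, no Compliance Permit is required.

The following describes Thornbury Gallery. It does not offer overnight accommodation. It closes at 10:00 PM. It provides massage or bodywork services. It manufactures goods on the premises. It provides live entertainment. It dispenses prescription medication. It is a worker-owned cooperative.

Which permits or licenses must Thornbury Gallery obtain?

(a) is a worker-owned cooperative; provides live entertainment; closes 10:00 PM, after 9:00 PM → Standard Authorization not required.
(b) manufactures goods on the premises; provides massage or bodywork services → exempt from Compliance Permit.
(c) is a worker-owned cooperative; closes 10:00 PM, after 9:00 PM; provides massage or bodywork services → Operating Authorization not required.
(d) is a worker-owned cooperative; manufactures goods on the premises → Municipal Permit required.
(e) manufactures goods on the premises; is a worker-owned cooperative → exempt from Regulatory License.
(f) is a worker-owned cooperative; does not offer overnight accommodation → Cooperative Permit not required.
(g) does not offer overnight accommodation → Trade Registration not required.
(h) closes 10:00 PM, at/before 11:00 PM → Regulatory License required.
(i) dispenses prescription medication; is a worker-owned cooperative; closes 10:00 PM, after 8:00 PM → Compliance Permit required.
(j) provides massage or bodywork services → exempt from Compliance Permit.

Municipal Permit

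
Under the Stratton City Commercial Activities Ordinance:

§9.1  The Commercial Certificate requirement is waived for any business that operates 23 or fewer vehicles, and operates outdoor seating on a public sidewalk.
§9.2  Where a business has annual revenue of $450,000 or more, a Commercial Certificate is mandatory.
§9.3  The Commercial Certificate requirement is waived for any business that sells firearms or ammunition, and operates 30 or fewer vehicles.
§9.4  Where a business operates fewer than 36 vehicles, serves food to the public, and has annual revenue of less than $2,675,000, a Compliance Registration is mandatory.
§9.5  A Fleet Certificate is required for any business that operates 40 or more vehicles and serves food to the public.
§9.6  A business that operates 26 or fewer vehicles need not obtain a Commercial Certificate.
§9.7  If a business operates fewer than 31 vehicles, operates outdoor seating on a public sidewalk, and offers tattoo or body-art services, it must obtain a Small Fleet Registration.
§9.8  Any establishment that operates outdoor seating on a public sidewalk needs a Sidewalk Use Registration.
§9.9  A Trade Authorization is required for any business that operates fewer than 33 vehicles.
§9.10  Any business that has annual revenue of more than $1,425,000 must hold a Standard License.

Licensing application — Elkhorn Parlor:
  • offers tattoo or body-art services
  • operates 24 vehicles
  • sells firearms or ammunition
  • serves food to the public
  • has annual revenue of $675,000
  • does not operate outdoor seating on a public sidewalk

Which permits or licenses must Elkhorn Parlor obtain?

§9.1 vehicles 24 > 23; does not operate outdoor seating on a public sidewalk → Commercial Certificate exemption does not apply.
§9.2 revenue $675,000 ≥ $450,000 → Commercial Certificate required.
§9.3 sells firearms or ammunition; vehicles 24 ≤ 30 → exempt from Commercial Certificate.
§9.4 vehicles 24 < 36; serves food to the public; revenue $675,000 < $2,675,000 → Compliance Registration required.
§9.5 vehicles 24 < 40; serves food to the public → Fleet Certificate not required.
§9.6 vehicles 24 ≤ 26 → exempt from Commercial Certificate.
§9.7 vehicles 24 < 31; does not operate outdoor seating on a public sidewalk; offers tattoo or body-art services → Small Fleet Registration not required.
§9.8 does not operate outdoor seating on a public sidewalk → Sidewalk Use Registration not required.
§9.9 vehicles 24 < 33 → Trade Authorization required.
§9.10 revenue $675,000 ≤ $1,425,000 → Standard License not required.

Compliance Registration, Trade Authorization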